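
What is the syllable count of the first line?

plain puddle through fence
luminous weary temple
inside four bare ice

The first line: "plain puddle through fence": 1+2+1+1 = 5

5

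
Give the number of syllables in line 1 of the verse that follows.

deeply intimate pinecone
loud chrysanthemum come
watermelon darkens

7

Line 1: deeply(2) + intimate(3) + pinecone(2) = 7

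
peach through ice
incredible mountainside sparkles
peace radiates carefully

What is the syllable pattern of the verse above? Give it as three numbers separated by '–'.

Line 1: "peach through ice": 1+1+1 = 3
Line 2: "incredible mountainside sparkles": 4+3+2 = 9
Line 3: "peace radiates carefully": 1+3+3 = 7

3–9–7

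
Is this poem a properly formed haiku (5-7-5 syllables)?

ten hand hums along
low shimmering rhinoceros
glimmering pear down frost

Line 1: "ten hand hums along": 1+1+1+2 = 5 ✓
Line 2: "low shimmering rhinoceros": 1+3+4 = 8 (expected 7)
Line 3: "glimmering pear down frost": 3+1+1+1 = 6 (expected 5)

No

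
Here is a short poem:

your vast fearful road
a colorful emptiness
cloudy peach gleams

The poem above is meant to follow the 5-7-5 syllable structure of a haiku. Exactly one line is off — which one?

Line 1: your (1), vast (1), fearful (2), road (1) → 5 ✓
Line 2: a (1), colorful (3), emptiness (3) → 7 ✓
Line 3: cloudy (2), peach (1), gleams (1) → 4 (expected 5)

The third line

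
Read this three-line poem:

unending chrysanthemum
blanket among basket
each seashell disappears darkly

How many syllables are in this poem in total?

Line 1: "unending chrysanthemum": 3+4 = 7
Line 2: "blanket among basket": 2+2+2 = 6
Line 3: "each seashell disappears darkly": 1+2+3+2 = 8
Total: 7 + 6 + 8 = 21

21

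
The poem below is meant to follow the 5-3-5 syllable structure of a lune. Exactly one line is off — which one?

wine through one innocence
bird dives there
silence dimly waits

Line 1: "wine through one innocence": 1+1+1+3 = 6 (expected 5)
Line 2: "bird dives there": 1+1+1 = 3 ✓
Line 3: "silence dimly waits": 2+2+1 = 5 ✓

Line 1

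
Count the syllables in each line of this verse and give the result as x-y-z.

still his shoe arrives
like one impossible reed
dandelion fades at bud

Line 1: still(1) + his(1) + shoe(1) + arrives(2) = 5
Line 2: like(1) + one(1) + impossible(4) + reed(1) = 7
Line 3: dandelion(4) + fades(1) + at(1) + bud(1) = 7

5-7-7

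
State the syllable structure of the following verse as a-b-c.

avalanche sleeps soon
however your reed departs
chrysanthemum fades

5-7-5

Line 1: avalanche (3), sleeps (1), soon (1) → 5
Line 2: however (3), your (1), reed (1), departs (2) → 7
Line 3: chrysanthemum (4), fades (1) → 5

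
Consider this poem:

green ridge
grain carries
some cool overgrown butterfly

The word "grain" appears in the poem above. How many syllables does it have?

"grain" has 1 syllable.

1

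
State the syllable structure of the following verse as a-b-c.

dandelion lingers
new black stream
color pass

6-3-3

Line 1: "dandelion lingers": 4+2 = 6
Line 2: "new black stream": 1+1+1 = 3
Line 3: "color pass": 2+1 = 3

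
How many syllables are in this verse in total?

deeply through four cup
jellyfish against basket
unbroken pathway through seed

19

Line 1: "deeply through four cup": 2+1+1+1 = 5
Line 2: "jellyfish against basket": 3+2+2 = 7
Line 3: "unbroken pathway through seed": 3+2+1+1 = 7
Total: 5 + 7 + 7 = 19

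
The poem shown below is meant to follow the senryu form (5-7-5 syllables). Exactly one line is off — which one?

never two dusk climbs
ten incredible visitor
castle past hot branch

Line 2

Line 1: "never two dusk climbs": 2+1+1+1 = 5 ✓
Line 2: "ten incredible visitor": 1+4+3 = 8 (expected 7)
Line 3: "castle past hot branch": 2+1+1+1 = 5 ✓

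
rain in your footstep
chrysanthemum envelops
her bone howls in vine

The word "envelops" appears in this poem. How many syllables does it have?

3

"envelops" has 3 syllables.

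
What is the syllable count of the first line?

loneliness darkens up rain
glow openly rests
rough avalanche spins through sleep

The first line: loneliness (3), darkens (2), up (1), rain (1) → 7

7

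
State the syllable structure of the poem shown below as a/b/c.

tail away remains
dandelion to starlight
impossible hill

Line 1: "tail away remains": 1+2+2 = 5
Line 2: "dandelion to starlight": 4+1+2 = 7
Line 3: "impossible hill": 4+1 = 5

5/7/5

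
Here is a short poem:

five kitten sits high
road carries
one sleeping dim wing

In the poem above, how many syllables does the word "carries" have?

2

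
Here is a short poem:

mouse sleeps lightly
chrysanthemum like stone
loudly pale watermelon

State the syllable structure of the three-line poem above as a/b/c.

Line 1: mouse (1), sleeps (1), lightly (2) → 4
Line 2: chrysanthemum (4), like (1), stone (1) → 6
Line 3: loudly (2), pale (1), watermelon (4) → 7

4/6/7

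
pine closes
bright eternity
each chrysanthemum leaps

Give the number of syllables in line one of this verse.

Line one: pine(1) + closes(2) = 3

3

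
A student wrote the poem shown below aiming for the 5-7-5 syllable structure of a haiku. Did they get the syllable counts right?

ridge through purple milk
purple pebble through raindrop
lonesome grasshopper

Line 1: "ridge through purple milk": 1+1+2+1 = 5 ✓
Line 2: "purple pebble through raindrop": 2+2+1+2 = 7 ✓
Line 3: "lonesome grasshopper": 2+3 = 5 ✓

Yes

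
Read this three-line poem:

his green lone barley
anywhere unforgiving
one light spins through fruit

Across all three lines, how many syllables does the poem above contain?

17

Line 1: his (1), green (1), lone (1), barley (2) → 5
Line 2: anywhere (3), unforgiving (4) → 7
Line 3: one (1), light (1), spins (1), through (1), fruit (1) → 5
Total: 5 + 7 + 5 = 17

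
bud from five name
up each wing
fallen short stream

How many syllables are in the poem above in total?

11

Line 1: bud(1) + from(1) + five(1) + name(1) = 4
Line 2: up(1) + each(1) + wing(1) = 3
Line 3: fallen(2) + short(1) + stream(1) = 4
Total: 4 + 3 + 4 = 11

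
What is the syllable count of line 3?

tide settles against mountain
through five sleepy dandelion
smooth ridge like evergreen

Line 3: smooth(1) + ridge(1) + like(1) + evergreen(3) = 6

6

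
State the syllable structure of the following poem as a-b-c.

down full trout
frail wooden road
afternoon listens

Line 1: "down full trout": 1+1+1 = 3
Line 2: "frail wooden road": 1+2+1 = 4
Line 3: "afternoon listens": 3+2 = 5

3-4-5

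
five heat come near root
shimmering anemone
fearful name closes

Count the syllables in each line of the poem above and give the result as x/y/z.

5/7/5

Line 1: five (1), heat (1), come (1), near (1), root (1) → 5
Line 2: shimmering (3), anemone (4) → 7
Line 3: fearful (2), name (1), closes (2) → 5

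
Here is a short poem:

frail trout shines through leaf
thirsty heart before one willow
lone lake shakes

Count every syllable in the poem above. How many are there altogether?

16

Line 1: frail (1), trout (1), shines (1), through (1), leaf (1) → 5
Line 2: thirsty (2), heart (1), before (2), one (1), willow (2) → 8
Line 3: lone (1), lake (1), shakes (1) → 3
Total: 5 + 8 + 3 = 16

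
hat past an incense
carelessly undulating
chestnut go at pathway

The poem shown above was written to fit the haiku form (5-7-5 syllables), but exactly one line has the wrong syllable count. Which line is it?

Line 1: "hat past an incense": 1+1+1+2 = 5 ✓
Line 2: "carelessly undulating": 3+4 = 7 ✓
Line 3: "chestnut go at pathway": 2+1+1+2 = 6 (expected 5)

Line 3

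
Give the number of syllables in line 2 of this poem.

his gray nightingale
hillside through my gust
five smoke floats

5

Line 2: hillside(2) + through(1) + my(1) + gust(1) = 5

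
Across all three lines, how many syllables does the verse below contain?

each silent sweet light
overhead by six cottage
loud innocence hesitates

19

Line 1: each (1), silent (2), sweet (1), light (1) → 5
Line 2: overhead (3), by (1), six (1), cottage (2) → 7
Line 3: loud (1), innocence (3), hesitates (3) → 7
Total: 5 + 7 + 7 = 19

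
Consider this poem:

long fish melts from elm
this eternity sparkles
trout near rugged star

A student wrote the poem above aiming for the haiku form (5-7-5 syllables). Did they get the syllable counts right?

Line 1: long(1) + fish(1) + melts(1) + from(1) + elm(1) = 5 ✓
Line 2: this(1) + eternity(4) + sparkles(2) = 7 ✓
Line 3: trout(1) + near(1) + rugged(2) + star(1) = 5 ✓

Yes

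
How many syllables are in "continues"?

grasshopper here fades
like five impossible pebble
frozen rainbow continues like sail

3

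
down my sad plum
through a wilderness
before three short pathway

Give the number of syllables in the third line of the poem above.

The third line: before(2) + three(1) + short(1) + pathway(2) = 6

6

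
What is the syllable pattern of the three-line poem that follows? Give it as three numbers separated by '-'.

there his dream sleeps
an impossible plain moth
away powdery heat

4-7-6

Line 1: there (1), his (1), dream (1), sleeps (1) → 4
Line 2: an (1), impossible (4), plain (1), moth (1) → 7
Line 3: away (2), powdery (3), heat (1) → 6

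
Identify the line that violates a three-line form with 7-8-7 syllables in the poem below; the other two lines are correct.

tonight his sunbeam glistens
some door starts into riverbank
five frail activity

The third line

Line 1: tonight(2) + his(1) + sunbeam(2) + glistens(2) = 7 ✓
Line 2: some(1) + door(1) + starts(1) + into(2) + riverbank(3) = 8 ✓
Line 3: five(1) + frail(1) + activity(4) = 6 (expected 7)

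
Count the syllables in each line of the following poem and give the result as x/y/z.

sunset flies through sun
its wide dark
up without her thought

5/3/5

Line 1: "sunset flies through sun": 2+1+1+1 = 5
Line 2: "its wide dark": 1+1+1 = 3
Line 3: "up without her thought": 1+2+1+1 = 5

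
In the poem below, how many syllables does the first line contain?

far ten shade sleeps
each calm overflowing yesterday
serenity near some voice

4

The first line: far(1) + ten(1) + shade(1) + sleeps(1) = 4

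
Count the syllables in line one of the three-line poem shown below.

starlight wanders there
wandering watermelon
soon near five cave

Line one: starlight (2), wanders (2), there (1) → 5

5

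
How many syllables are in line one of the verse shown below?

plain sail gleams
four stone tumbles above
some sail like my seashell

Line one: plain (1), sail (1), gleams (1) → 3

3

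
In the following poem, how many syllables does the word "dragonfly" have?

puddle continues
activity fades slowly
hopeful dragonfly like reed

"dragonfly" has 3 syllables.

3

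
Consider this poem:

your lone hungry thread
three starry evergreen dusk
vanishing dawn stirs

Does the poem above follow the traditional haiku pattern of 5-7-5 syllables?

Line 1: your (1), lone (1), hungry (2), thread (1) → 5 ✓
Line 2: three (1), starry (2), evergreen (3), dusk (1) → 7 ✓
Line 3: vanishing (3), dawn (1), stirs (1) → 5 ✓

Yes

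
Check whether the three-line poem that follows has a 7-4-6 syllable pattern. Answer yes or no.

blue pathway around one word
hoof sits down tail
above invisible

Yes

Line 1: "blue pathway around one word": 1+2+2+1+1 = 7 ✓
Line 2: "hoof sits down tail": 1+1+1+1 = 4 ✓
Line 3: "above invisible": 2+4 = 6 ✓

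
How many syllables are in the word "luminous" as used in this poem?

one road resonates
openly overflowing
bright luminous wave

3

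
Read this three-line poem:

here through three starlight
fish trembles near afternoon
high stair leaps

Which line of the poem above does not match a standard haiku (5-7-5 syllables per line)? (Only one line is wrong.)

Line 1: here (1), through (1), three (1), starlight (2) → 5 ✓
Line 2: fish (1), trembles (2), near (1), afternoon (3) → 7 ✓
Line 3: high (1), stair (1), leaps (1) → 3 (expected 5)

Line 3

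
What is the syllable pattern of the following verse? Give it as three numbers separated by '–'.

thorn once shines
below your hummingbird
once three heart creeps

Line 1: thorn (1), once (1), shines (1) → 3
Line 2: below (2), your (1), hummingbird (3) → 6
Line 3: once (1), three (1), heart (1), creeps (1) → 4

3–6–4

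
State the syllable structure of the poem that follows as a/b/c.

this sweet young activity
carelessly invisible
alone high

7/7/3

Line 1: "this sweet young activity": 1+1+1+4 = 7
Line 2: "carelessly invisible": 3+4 = 7
Line 3: "alone high": 2+1 = 3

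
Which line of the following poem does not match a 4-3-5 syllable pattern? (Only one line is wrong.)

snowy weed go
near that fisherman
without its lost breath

The second line

Line 1: snowy (2), weed (1), go (1) → 4 ✓
Line 2: near (1), that (1), fisherman (3) → 5 (expected 3)
Line 3: without (2), its (1), lost (1), breath (1) → 5 ✓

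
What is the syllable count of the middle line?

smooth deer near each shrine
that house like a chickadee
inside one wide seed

The middle line: "that house like a chickadee": 1+1+1+1+3 = 7

7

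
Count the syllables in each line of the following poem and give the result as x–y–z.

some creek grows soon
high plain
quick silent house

Line 1: some (1), creek (1), grows (1), soon (1) → 4
Line 2: high (1), plain (1) → 2
Line 3: quick (1), silent (2), house (1) → 4

4–2–4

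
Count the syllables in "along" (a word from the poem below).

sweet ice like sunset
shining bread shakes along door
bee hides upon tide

2

"along" has 2 syllables.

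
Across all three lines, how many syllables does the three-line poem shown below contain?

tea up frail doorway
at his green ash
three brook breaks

12

Line 1: "tea up frail doorway": 1+1+1+2 = 5
Line 2: "at his green ash": 1+1+1+1 = 4
Line 3: "three brook breaks": 1+1+1 = 3
Total: 5 + 4 + 3 = 12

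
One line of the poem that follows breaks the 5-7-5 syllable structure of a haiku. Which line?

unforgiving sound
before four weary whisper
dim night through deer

Line 3

Line 1: "unforgiving sound": 4+1 = 5 ✓
Line 2: "before four weary whisper": 2+1+2+2 = 7 ✓
Line 3: "dim night through deer": 1+1+1+1 = 4 (expected 5)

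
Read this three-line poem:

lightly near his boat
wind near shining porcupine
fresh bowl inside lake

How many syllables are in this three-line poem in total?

17

Line 1: lightly(2) + near(1) + his(1) + boat(1) = 5
Line 2: wind(1) + near(1) + shining(2) + porcupine(3) = 7
Line 3: fresh(1) + bowl(1) + inside(2) + lake(1) = 5
Total: 5 + 7 + 5 = 17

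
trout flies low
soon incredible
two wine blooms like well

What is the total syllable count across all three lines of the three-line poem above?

Line 1: "trout flies low": 1+1+1 = 3
Line 2: "soon incredible": 1+4 = 5
Line 3: "two wine blooms like well": 1+1+1+1+1 = 5
Total: 3 + 5 + 5 = 13

13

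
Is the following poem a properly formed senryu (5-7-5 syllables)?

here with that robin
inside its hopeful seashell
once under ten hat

Yes

Line 1: here(1) + with(1) + that(1) + robin(2) = 5 ✓
Line 2: inside(2) + its(1) + hopeful(2) + seashell(2) = 7 ✓
Line 3: once(1) + under(2) + ten(1) + hat(1) = 5 ✓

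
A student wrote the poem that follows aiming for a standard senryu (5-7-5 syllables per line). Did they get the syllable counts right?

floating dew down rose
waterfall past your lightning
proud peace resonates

Yes

Line 1: "floating dew down rose": 2+1+1+1 = 5 ✓
Line 2: "waterfall past your lightning": 3+1+1+2 = 7 ✓
Line 3: "proud peace resonates": 1+1+3 = 5 ✓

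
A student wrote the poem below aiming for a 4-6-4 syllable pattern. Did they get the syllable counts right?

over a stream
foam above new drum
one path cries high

Line 1: "over a stream": 2+1+1 = 4 ✓
Line 2: "foam above new drum": 1+2+1+1 = 5 (expected 6)
Line 3: "one path cries high": 1+1+1+1 = 4 ✓

No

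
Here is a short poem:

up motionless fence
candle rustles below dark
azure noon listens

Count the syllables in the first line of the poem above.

The first line: up (1), motionless (3), fence (1) → 5

5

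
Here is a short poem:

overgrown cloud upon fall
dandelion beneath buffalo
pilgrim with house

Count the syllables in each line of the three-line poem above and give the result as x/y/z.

7/9/4

Line 1: "overgrown cloud upon fall": 3+1+2+1 = 7
Line 2: "dandelion beneath buffalo": 4+2+3 = 9
Line 3: "pilgrim with house": 2+1+1 = 4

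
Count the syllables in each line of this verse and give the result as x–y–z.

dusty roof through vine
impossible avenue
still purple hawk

5–7–4

Line 1: dusty (2), roof (1), through (1), vine (1) → 5
Line 2: impossible (4), avenue (3) → 7
Line 3: still (1), purple (2), hawk (1) → 4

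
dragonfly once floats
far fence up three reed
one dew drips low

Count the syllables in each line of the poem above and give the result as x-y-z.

5-5-4

Line 1: dragonfly (3), once (1), floats (1) → 5
Line 2: far (1), fence (1), up (1), three (1), reed (1) → 5
Line 3: one (1), dew (1), drips (1), low (1) → 4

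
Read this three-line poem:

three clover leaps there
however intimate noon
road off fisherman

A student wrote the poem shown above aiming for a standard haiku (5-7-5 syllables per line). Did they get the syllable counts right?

Yes

Line 1: three (1), clover (2), leaps (1), there (1) → 5 ✓
Line 2: however (3), intimate (3), noon (1) → 7 ✓
Line 3: road (1), off (1), fisherman (3) → 5 ✓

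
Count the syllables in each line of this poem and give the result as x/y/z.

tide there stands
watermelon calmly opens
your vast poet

Line 1: tide (1), there (1), stands (1) → 3
Line 2: watermelon (4), calmly (2), opens (2) → 8
Line 3: your (1), vast (1), poet (2) → 4

3/8/4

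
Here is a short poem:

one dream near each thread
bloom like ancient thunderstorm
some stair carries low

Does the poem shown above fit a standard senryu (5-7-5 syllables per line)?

Line 1: one(1) + dream(1) + near(1) + each(1) + thread(1) = 5 ✓
Line 2: bloom(1) + like(1) + ancient(2) + thunderstorm(3) = 7 ✓
Line 3: some(1) + stair(1) + carries(2) + low(1) = 5 ✓

Yes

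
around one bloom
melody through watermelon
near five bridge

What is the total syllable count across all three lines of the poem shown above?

Line 1: around(2) + one(1) + bloom(1) = 4
Line 2: melody(3) + through(1) + watermelon(4) = 8
Line 3: near(1) + five(1) + bridge(1) = 3
Total: 4 + 8 + 3 = 15

15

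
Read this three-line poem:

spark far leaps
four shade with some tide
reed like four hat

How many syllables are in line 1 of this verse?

3

Line 1: spark(1) + far(1) + leaps(1) = 3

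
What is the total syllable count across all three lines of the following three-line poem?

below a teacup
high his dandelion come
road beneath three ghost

17

Line 1: below (2), a (1), teacup (2) → 5
Line 2: high (1), his (1), dandelion (4), come (1) → 7
Line 3: road (1), beneath (2), three (1), ghost (1) → 5
Total: 5 + 7 + 5 = 17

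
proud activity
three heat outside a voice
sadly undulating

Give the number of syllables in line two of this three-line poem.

Line two: "three heat outside a voice": 1+1+2+1+1 = 6

6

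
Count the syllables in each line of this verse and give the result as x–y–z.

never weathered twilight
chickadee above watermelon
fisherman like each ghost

6–9–6

Line 1: never(2) + weathered(2) + twilight(2) = 6
Line 2: chickadee(3) + above(2) + watermelon(4) = 9
Line 3: fisherman(3) + like(1) + each(1) + ghost(1) = 6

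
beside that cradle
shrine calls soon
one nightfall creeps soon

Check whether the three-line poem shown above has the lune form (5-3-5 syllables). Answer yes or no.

Yes

Line 1: beside(2) + that(1) + cradle(2) = 5 ✓
Line 2: shrine(1) + calls(1) + soon(1) = 3 ✓
Line 3: one(1) + nightfall(2) + creeps(1) + soon(1) = 5 ✓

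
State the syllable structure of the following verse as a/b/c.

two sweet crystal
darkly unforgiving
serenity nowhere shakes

4/6/7

Line 1: two (1), sweet (1), crystal (2) → 4
Line 2: darkly (2), unforgiving (4) → 6
Line 3: serenity (4), nowhere (2), shakes (1) → 7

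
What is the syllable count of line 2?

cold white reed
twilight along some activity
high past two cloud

Line 2: twilight(2) + along(2) + some(1) + activity(4) = 9

9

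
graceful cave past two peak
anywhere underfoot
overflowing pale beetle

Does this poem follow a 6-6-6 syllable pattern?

Line 1: "graceful cave past two peak": 2+1+1+1+1 = 6 ✓
Line 2: "anywhere underfoot": 3+3 = 6 ✓
Line 3: "overflowing pale beetle": 4+1+2 = 7 (expected 6)

No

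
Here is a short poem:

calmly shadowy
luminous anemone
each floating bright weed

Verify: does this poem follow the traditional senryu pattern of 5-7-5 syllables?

Line 1: calmly(2) + shadowy(3) = 5 ✓
Line 2: luminous(3) + anemone(4) = 7 ✓
Line 3: each(1) + floating(2) + bright(1) + weed(1) = 5 ✓

Yes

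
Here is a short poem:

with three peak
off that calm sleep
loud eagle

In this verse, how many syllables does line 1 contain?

3

Line 1: with (1), three (1), peak (1) → 3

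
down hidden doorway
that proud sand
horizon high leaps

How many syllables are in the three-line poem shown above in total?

Line 1: down (1), hidden (2), doorway (2) → 5
Line 2: that (1), proud (1), sand (1) → 3
Line 3: horizon (3), high (1), leaps (1) → 5
Total: 5 + 3 + 5 = 13

13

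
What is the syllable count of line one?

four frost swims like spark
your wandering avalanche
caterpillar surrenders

5

Line one: four (1), frost (1), swims (1), like (1), spark (1) → 5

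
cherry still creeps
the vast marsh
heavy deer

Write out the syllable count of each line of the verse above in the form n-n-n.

Line 1: cherry (2), still (1), creeps (1) → 4
Line 2: the (1), vast (1), marsh (1) → 3
Line 3: heavy (2), deer (1) → 3

4-3-3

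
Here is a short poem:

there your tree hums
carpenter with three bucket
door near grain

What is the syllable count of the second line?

7

The second line: "carpenter with three bucket": 3+1+1+2 = 7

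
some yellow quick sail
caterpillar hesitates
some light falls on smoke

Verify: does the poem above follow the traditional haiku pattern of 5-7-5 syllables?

Yes

Line 1: some(1) + yellow(2) + quick(1) + sail(1) = 5 ✓
Line 2: caterpillar(4) + hesitates(3) = 7 ✓
Line 3: some(1) + light(1) + falls(1) + on(1) + smoke(1) = 5 ✓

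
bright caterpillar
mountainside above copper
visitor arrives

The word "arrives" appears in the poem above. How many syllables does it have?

2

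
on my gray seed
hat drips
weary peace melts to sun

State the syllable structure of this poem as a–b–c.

Line 1: "on my gray seed": 1+1+1+1 = 4
Line 2: "hat drips": 1+1 = 2
Line 3: "weary peace melts to sun": 2+1+1+1+1 = 6

4–2–6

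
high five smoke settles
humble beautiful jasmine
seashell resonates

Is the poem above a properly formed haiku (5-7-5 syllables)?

Yes

Line 1: "high five smoke settles": 1+1+1+2 = 5 ✓
Line 2: "humble beautiful jasmine": 2+3+2 = 7 ✓
Line 3: "seashell resonates": 2+3 = 5 ✓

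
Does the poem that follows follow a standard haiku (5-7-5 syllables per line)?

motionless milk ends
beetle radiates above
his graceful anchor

Line 1: motionless (3), milk (1), ends (1) → 5 ✓
Line 2: beetle (2), radiates (3), above (2) → 7 ✓
Line 3: his (1), graceful (2), anchor (2) → 5 ✓

Yes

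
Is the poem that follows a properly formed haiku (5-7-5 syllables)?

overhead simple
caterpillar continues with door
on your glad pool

Line 1: overhead (3), simple (2) → 5 ✓
Line 2: caterpillar (4), continues (3), with (1), door (1) → 9 (expected 7)
Line 3: on (1), your (1), glad (1), pool (1) → 4 (expected 5)

No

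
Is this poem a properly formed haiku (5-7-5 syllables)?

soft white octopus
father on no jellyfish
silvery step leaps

Yes

Line 1: soft(1) + white(1) + octopus(3) = 5 ✓
Line 2: father(2) + on(1) + no(1) + jellyfish(3) = 7 ✓
Line 3: silvery(3) + step(1) + leaps(1) = 5 ✓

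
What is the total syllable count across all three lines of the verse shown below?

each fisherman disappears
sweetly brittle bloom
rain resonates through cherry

Line 1: each(1) + fisherman(3) + disappears(3) = 7
Line 2: sweetly(2) + brittle(2) + bloom(1) = 5
Line 3: rain(1) + resonates(3) + through(1) + cherry(2) = 7
Total: 7 + 5 + 7 = 19

19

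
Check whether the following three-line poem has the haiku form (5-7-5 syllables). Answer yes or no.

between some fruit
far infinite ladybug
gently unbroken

Line 1: between (2), some (1), fruit (1) → 4 (expected 5)
Line 2: far (1), infinite (3), ladybug (3) → 7 ✓
Line 3: gently (2), unbroken (3) → 5 ✓

No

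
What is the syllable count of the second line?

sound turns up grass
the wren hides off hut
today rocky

The second line: the(1) + wren(1) + hides(1) + off(1) + hut(1) = 5

5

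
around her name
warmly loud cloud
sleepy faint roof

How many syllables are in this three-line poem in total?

12

Line 1: around(2) + her(1) + name(1) = 4
Line 2: warmly(2) + loud(1) + cloud(1) = 4
Line 3: sleepy(2) + faint(1) + roof(1) = 4
Total: 4 + 4 + 4 = 12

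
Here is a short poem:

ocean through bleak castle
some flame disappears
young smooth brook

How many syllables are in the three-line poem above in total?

14

Line 1: "ocean through bleak castle": 2+1+1+2 = 6
Line 2: "some flame disappears": 1+1+3 = 5
Line 3: "young smooth brook": 1+1+1 = 3
Total: 6 + 5 + 3 = 14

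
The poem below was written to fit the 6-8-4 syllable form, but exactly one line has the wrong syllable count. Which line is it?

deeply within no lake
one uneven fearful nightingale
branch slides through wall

The second line

Line 1: deeply (2), within (2), no (1), lake (1) → 6 ✓
Line 2: one (1), uneven (3), fearful (2), nightingale (3) → 9 (expected 8)
Line 3: branch (1), slides (1), through (1), wall (1) → 4 ✓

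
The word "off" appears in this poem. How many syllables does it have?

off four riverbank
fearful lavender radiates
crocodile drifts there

"off" has 1 syllable.

1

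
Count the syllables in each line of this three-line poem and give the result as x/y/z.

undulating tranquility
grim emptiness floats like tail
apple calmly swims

8/7/5

Line 1: "undulating tranquility": 4+4 = 8
Line 2: "grim emptiness floats like tail": 1+3+1+1+1 = 7
Line 3: "apple calmly swims": 2+2+1 = 5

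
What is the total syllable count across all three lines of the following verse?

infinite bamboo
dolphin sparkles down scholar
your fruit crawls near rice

17

Line 1: "infinite bamboo": 3+2 = 5
Line 2: "dolphin sparkles down scholar": 2+2+1+2 = 7
Line 3: "your fruit crawls near rice": 1+1+1+1+1 = 5
Total: 5 + 7 + 5 = 17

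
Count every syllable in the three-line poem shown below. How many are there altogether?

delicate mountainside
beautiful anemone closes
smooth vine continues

20

Line 1: delicate (3), mountainside (3) → 6
Line 2: beautiful (3), anemone (4), closes (2) → 9
Line 3: smooth (1), vine (1), continues (3) → 5
Total: 6 + 9 + 5 = 20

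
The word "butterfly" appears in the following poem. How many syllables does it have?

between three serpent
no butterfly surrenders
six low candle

3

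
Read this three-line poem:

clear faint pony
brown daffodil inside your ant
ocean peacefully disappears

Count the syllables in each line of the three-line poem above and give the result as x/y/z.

Line 1: clear(1) + faint(1) + pony(2) = 4
Line 2: brown(1) + daffodil(3) + inside(2) + your(1) + ant(1) = 8
Line 3: ocean(2) + peacefully(3) + disappears(3) = 8

4/8/8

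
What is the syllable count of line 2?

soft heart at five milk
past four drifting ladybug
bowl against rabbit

Line 2: past(1) + four(1) + drifting(2) + ladybug(3) = 7

7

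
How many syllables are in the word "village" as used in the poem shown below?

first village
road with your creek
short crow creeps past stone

2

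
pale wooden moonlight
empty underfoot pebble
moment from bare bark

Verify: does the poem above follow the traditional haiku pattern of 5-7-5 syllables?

Yes

Line 1: pale (1), wooden (2), moonlight (2) → 5 ✓
Line 2: empty (2), underfoot (3), pebble (2) → 7 ✓
Line 3: moment (2), from (1), bare (1), bark (1) → 5 ✓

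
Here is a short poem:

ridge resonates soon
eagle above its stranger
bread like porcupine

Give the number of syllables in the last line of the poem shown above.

The last line: "bread like porcupine": 1+1+3 = 5

5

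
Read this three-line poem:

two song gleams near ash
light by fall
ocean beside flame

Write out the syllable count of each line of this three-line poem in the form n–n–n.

Line 1: two(1) + song(1) + gleams(1) + near(1) + ash(1) = 5
Line 2: light(1) + by(1) + fall(1) = 3
Line 3: ocean(2) + beside(2) + flame(1) = 5

5–3–5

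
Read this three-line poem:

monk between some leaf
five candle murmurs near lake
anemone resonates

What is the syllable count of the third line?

The third line: anemone(4) + resonates(3) = 7

7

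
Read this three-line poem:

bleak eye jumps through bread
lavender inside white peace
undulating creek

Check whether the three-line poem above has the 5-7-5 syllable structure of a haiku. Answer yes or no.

Line 1: bleak(1) + eye(1) + jumps(1) + through(1) + bread(1) = 5 ✓
Line 2: lavender(3) + inside(2) + white(1) + peace(1) = 7 ✓
Line 3: undulating(4) + creek(1) = 5 ✓

Yes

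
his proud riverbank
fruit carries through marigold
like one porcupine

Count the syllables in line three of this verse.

Line three: like (1), one (1), porcupine (3) → 5

5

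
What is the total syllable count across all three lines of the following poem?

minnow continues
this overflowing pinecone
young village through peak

Line 1: minnow (2), continues (3) → 5
Line 2: this (1), overflowing (4), pinecone (2) → 7
Line 3: young (1), village (2), through (1), peak (1) → 5
Total: 5 + 7 + 5 = 17

17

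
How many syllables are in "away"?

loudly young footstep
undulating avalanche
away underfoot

2

"away" has 2 syllables.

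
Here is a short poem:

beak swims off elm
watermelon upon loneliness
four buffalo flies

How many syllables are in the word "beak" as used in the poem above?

1

"beak" has 1 syllable.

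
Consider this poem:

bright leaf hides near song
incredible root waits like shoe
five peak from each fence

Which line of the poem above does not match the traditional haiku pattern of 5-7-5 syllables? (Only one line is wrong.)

The second line

Line 1: bright (1), leaf (1), hides (1), near (1), song (1) → 5 ✓
Line 2: incredible (4), root (1), waits (1), like (1), shoe (1) → 8 (expected 7)
Line 3: five (1), peak (1), from (1), each (1), fence (1) → 5 ✓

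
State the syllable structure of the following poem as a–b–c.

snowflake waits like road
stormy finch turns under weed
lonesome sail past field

5–7–5

Line 1: "snowflake waits like road": 2+1+1+1 = 5
Line 2: "stormy finch turns under weed": 2+1+1+2+1 = 7
Line 3: "lonesome sail past field": 2+1+1+1 = 5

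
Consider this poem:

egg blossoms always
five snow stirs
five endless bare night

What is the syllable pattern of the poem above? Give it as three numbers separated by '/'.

5/3/5

Line 1: "egg blossoms always": 1+2+2 = 5
Line 2: "five snow stirs": 1+1+1 = 3
Line 3: "five endless bare night": 1+2+1+1 = 5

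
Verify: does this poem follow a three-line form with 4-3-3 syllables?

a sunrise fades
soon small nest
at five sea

Line 1: a(1) + sunrise(2) + fades(1) = 4 ✓
Line 2: soon(1) + small(1) + nest(1) = 3 ✓
Line 3: at(1) + five(1) + sea(1) = 3 ✓

Yes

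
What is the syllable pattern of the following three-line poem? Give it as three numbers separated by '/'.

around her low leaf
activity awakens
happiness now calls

Line 1: "around her low leaf": 2+1+1+1 = 5
Line 2: "activity awakens": 4+3 = 7
Line 3: "happiness now calls": 3+1+1 = 5

5/7/5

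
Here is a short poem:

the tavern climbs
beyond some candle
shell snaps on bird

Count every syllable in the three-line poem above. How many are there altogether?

Line 1: the (1), tavern (2), climbs (1) → 4
Line 2: beyond (2), some (1), candle (2) → 5
Line 3: shell (1), snaps (1), on (1), bird (1) → 4
Total: 4 + 5 + 4 = 13

13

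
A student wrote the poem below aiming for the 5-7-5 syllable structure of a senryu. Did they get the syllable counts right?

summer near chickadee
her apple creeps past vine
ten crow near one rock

No

Line 1: summer (2), near (1), chickadee (3) → 6 (expected 5)
Line 2: her (1), apple (2), creeps (1), past (1), vine (1) → 6 (expected 7)
Line 3: ten (1), crow (1), near (1), one (1), rock (1) → 5 ✓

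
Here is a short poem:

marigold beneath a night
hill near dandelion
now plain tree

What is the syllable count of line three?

Line three: now (1), plain (1), tree (1) → 3

3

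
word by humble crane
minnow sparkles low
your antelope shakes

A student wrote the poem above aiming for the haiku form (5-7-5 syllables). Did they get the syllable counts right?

No

Line 1: "word by humble crane": 1+1+2+1 = 5 ✓
Line 2: "minnow sparkles low": 2+2+1 = 5 (expected 7)
Line 3: "your antelope shakes": 1+3+1 = 5 ✓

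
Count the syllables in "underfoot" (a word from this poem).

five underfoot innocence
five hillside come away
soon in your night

"underfoot" has 3 syllables.

3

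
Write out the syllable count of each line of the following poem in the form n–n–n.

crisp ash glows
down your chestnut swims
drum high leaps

Line 1: crisp(1) + ash(1) + glows(1) = 3
Line 2: down(1) + your(1) + chestnut(2) + swims(1) = 5
Line 3: drum(1) + high(1) + leaps(1) = 3

3–5–3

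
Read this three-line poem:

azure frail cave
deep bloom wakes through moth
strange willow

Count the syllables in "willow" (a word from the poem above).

2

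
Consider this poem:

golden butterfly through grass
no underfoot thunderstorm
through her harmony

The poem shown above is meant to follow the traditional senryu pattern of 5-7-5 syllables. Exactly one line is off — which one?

Line 1: golden (2), butterfly (3), through (1), grass (1) → 7 (expected 5)
Line 2: no (1), underfoot (3), thunderstorm (3) → 7 ✓
Line 3: through (1), her (1), harmony (3) → 5 ✓

Line 1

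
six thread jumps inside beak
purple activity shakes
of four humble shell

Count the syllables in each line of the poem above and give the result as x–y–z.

6–7–5

Line 1: six(1) + thread(1) + jumps(1) + inside(2) + beak(1) = 6
Line 2: purple(2) + activity(4) + shakes(1) = 7
Line 3: of(1) + four(1) + humble(2) + shell(1) = 5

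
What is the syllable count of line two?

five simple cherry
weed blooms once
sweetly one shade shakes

Line two: weed (1), blooms (1), once (1) → 3

3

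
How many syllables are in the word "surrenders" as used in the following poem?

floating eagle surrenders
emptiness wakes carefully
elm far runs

3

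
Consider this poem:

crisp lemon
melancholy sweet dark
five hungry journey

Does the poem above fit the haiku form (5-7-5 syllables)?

Line 1: crisp(1) + lemon(2) = 3 (expected 5)
Line 2: melancholy(4) + sweet(1) + dark(1) = 6 (expected 7)
Line 3: five(1) + hungry(2) + journey(2) = 5 ✓

No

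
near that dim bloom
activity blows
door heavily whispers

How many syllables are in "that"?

1

"that" has 1 syllable.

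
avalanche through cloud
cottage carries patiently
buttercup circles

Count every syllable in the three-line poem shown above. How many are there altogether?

17

Line 1: avalanche(3) + through(1) + cloud(1) = 5
Line 2: cottage(2) + carries(2) + patiently(3) = 7
Line 3: buttercup(3) + circles(2) = 5
Total: 5 + 7 + 5 = 17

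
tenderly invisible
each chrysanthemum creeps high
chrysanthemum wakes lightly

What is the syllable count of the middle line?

The middle line: each (1), chrysanthemum (4), creeps (1), high (1) → 7

7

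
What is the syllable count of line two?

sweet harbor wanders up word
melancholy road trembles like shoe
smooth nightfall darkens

9

Line two: "melancholy road trembles like shoe": 4+1+2+1+1 = 9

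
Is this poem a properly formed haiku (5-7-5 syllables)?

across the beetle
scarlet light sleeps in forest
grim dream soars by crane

Line 1: "across the beetle": 2+1+2 = 5 ✓
Line 2: "scarlet light sleeps in forest": 2+1+1+1+2 = 7 ✓
Line 3: "grim dream soars by crane": 1+1+1+1+1 = 5 ✓

Yes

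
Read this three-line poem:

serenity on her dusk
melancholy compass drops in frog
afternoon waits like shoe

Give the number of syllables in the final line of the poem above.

6

The final line: "afternoon waits like shoe": 3+1+1+1 = 6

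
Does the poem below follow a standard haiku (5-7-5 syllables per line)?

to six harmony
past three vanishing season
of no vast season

Yes

Line 1: "to six harmony": 1+1+3 = 5 ✓
Line 2: "past three vanishing season": 1+1+3+2 = 7 ✓
Line 3: "of no vast season": 1+1+1+2 = 5 ✓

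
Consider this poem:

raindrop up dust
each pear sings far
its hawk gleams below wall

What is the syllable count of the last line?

6

The last line: "its hawk gleams below wall": 1+1+1+2+1 = 6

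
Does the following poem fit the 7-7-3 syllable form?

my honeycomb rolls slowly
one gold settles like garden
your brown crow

Line 1: my(1) + honeycomb(3) + rolls(1) + slowly(2) = 7 ✓
Line 2: one(1) + gold(1) + settles(2) + like(1) + garden(2) = 7 ✓
Line 3: your(1) + brown(1) + crow(1) = 3 ✓

Yes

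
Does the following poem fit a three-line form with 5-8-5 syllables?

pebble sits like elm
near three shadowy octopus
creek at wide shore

No

Line 1: "pebble sits like elm": 2+1+1+1 = 5 ✓
Line 2: "near three shadowy octopus": 1+1+3+3 = 8 ✓
Line 3: "creek at wide shore": 1+1+1+1 = 4 (expected 5)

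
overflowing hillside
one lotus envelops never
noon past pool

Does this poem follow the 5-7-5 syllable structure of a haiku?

No

Line 1: "overflowing hillside": 4+2 = 6 (expected 5)
Line 2: "one lotus envelops never": 1+2+3+2 = 8 (expected 7)
Line 3: "noon past pool": 1+1+1 = 3 (expected 5)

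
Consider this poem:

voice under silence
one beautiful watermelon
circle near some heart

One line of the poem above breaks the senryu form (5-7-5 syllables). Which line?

The second line

Line 1: voice(1) + under(2) + silence(2) = 5 ✓
Line 2: one(1) + beautiful(3) + watermelon(4) = 8 (expected 7)
Line 3: circle(2) + near(1) + some(1) + heart(1) = 5 ✓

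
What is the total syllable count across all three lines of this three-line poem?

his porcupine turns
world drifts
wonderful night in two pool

14

Line 1: his(1) + porcupine(3) + turns(1) = 5
Line 2: world(1) + drifts(1) = 2
Line 3: wonderful(3) + night(1) + in(1) + two(1) + pool(1) = 7
Total: 5 + 2 + 7 = 14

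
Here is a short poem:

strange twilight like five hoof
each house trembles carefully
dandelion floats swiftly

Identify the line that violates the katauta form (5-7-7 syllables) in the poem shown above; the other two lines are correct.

The first line

Line 1: strange (1), twilight (2), like (1), five (1), hoof (1) → 6 (expected 5)
Line 2: each (1), house (1), trembles (2), carefully (3) → 7 ✓
Line 3: dandelion (4), floats (1), swiftly (2) → 7 ✓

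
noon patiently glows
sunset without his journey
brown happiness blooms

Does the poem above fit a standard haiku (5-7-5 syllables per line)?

Line 1: noon (1), patiently (3), glows (1) → 5 ✓
Line 2: sunset (2), without (2), his (1), journey (2) → 7 ✓
Line 3: brown (1), happiness (3), blooms (1) → 5 ✓

Yes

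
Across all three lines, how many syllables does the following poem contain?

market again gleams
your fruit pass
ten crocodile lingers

Line 1: "market again gleams": 2+2+1 = 5
Line 2: "your fruit pass": 1+1+1 = 3
Line 3: "ten crocodile lingers": 1+3+2 = 6
Total: 5 + 3 + 6 = 14

14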